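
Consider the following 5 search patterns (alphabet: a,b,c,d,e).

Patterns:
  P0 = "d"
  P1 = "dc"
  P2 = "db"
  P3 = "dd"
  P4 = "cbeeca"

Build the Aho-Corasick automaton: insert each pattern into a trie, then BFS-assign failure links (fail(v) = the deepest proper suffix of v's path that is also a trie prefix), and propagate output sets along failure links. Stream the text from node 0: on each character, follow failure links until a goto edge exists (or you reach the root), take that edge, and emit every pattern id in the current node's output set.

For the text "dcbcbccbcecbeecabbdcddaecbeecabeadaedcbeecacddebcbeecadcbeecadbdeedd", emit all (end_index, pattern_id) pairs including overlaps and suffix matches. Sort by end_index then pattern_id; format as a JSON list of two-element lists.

Build:
Trie nodes:
  n0 'ε': c→5 d→1
  n1 'd': b→3 c→2 d→4  [P0 ends]
  n2 'dc': ·  [P1 ends]
  n3 'db': ·  [P2 ends]
  n4 'dd': ·  [P3 ends]
  n5 'c': b→6
  n6 'cb': e→7
  n7 'cbe': e→8
  n8 'cbee': c→9
  n9 'cbeec': a→10
  n10 'cbeeca': ·  [P4 ends]

Failure links (BFS by depth):
  n1('d'): parent n0 fail=0; on 'd' 0 → fail=0;  out {0}∪∅={0}
  n5('c'): parent n0 fail=0; on 'c' 0 → fail=0;  out ∅∪∅=∅
  n2('dc'): parent n1 fail=0; on 'c' 0 → fail=5;  out {1}∪∅={1}
  n3('db'): parent n1 fail=0; on 'b' 0 → fail=0;  out {2}∪∅={2}
  n4('dd'): parent n1 fail=0; on 'd' 0 → fail=1;  out {3}∪{0}={0,3}
  n6('cb'): parent n5 fail=0; on 'b' 0 → fail=0;  out ∅∪∅=∅
  n7('cbe'): parent n6 fail=0; on 'e' 0 → fail=0;  out ∅∪∅=∅
  n8('cbee'): parent n7 fail=0; on 'e' 0 → fail=0;  out ∅∪∅=∅
  n9('cbeec'): parent n8 fail=0; on 'c' 0 → fail=5;  out ∅∪∅=∅
  n10('cbeeca'): parent n9 fail=5; on 'a' 5→0 → fail=0;  out {4}∪∅={4}

Scan:
[0] read 'd'  n0⇒n1  emit P0@[0:0]
[1] read 'c'  n1⇒n2  emit P1@[0:1]
[2] read 'b'  n2⇒n6 ·f
[3] read 'c'  n6⇒n5 ·f
[4] read 'b'  n5⇒n6
[5] read 'c'  n6⇒n5 ·f
[6] read 'c'  n5⇒n5 ·f
[7] read 'b'  n5⇒n6
[8] read 'c'  n6⇒n5 ·f
[9] read 'e'  n5⇒n0 ·f
[10] read 'c'  n0⇒n5
[11] read 'b'  n5⇒n6
[12] read 'e'  n6⇒n7
[13] read 'e'  n7⇒n8
[14] read 'c'  n8⇒n9
[15] read 'a'  n9⇒n10  emit P4@[10:15]
[16] read 'b'  n10⇒n0 ·f
[17] read 'b'  n0⇒n0
[18] read 'd'  n0⇒n1  emit P0@[18:18]
[19] read 'c'  n1⇒n2  emit P1@[18:19]
[20] read 'd'  n2⇒n1 ·f  emit P0@[20:20]
[21] read 'd'  n1⇒n4  emit P0@[21:21],P3@[20:21]
[22] read 'a'  n4⇒n0 ·f
[23] read 'e'  n0⇒n0
[24] read 'c'  n0⇒n5
[25] read 'b'  n5⇒n6
[26] read 'e'  n6⇒n7
[27] read 'e'  n7⇒n8
[28] read 'c'  n8⇒n9
[29] read 'a'  n9⇒n10  emit P4@[24:29]
[30] read 'b'  n10⇒n0 ·f
[31] read 'e'  n0⇒n0
[32] read 'a'  n0⇒n0
[33] read 'd'  n0⇒n1  emit P0@[33:33]
[34] read 'a'  n1⇒n0 ·f
[35] read 'e'  n0⇒n0
[36] read 'd'  n0⇒n1  emit P0@[36:36]
[37] read 'c'  n1⇒n2  emit P1@[36:37]
[38] read 'b'  n2⇒n6 ·f
[39] read 'e'  n6⇒n7
[40] read 'e'  n7⇒n8
[41] read 'c'  n8⇒n9
[42] read 'a'  n9⇒n10  emit P4@[37:42]
[43] read 'c'  n10⇒n5 ·f
[44] read 'd'  n5⇒n1 ·f  emit P0@[44:44]
[45] read 'd'  n1⇒n4  emit P0@[45:45],P3@[44:45]
[46] read 'e'  n4⇒n0 ·f
[47] read 'b'  n0⇒n0
[48] read 'c'  n0⇒n5
[49] read 'b'  n5⇒n6
[50] read 'e'  n6⇒n7
[51] read 'e'  n7⇒n8
[52] read 'c'  n8⇒n9
[53] read 'a'  n9⇒n10  emit P4@[48:53]
[54] read 'd'  n10⇒n1 ·f  emit P0@[54:54]
[55] read 'c'  n1⇒n2  emit P1@[54:55]
[56] read 'b'  n2⇒n6 ·f
[57] read 'e'  n6⇒n7
[58] read 'e'  n7⇒n8
[59] read 'c'  n8⇒n9
[60] read 'a'  n9⇒n10  emit P4@[55:60]
[61] read 'd'  n10⇒n1 ·f  emit P0@[61:61]
[62] read 'b'  n1⇒n3  emit P2@[61:62]
[63] read 'd'  n3⇒n1 ·f  emit P0@[63:63]
[64] read 'e'  n1⇒n0 ·f
[65] read 'e'  n0⇒n0
[66] read 'd'  n0⇒n1  emit P0@[66:66]
[67] read 'd'  n1⇒n4  emit P0@[67:67],P3@[66:67]

All matches (sorted): [[0,0],[1,1],[15,4],[18,0],[19,1],[20,0],[21,0],[21,3],[29,4],[33,0],[36,0],[37,1],[42,4],[44,0],[45,0],[45,3],[53,4],[54,0],[55,1],[60,4],[61,0],[62,2],[63,0],[66,0],[67,0],[67,3]]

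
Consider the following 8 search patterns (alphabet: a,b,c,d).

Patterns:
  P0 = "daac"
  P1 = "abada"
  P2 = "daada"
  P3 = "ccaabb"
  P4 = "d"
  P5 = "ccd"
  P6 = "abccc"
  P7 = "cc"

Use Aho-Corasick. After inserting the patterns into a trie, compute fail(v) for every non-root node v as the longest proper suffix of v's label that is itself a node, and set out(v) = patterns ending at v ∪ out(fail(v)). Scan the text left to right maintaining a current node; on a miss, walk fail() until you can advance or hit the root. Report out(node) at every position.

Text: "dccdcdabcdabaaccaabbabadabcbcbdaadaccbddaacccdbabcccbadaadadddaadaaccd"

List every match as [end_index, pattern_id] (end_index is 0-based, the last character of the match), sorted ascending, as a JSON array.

Build:
Trie (insert patterns):
  0='ε' goto a→5 c→12 d→1
  1='d' goto a→2  [P4 ends]
  2='da' goto a→3
  3='daa' goto c→4 d→10
  4='daac' goto ·  [P0 ends]
  5='a' goto b→6
  6='ab' goto a→7 c→19
  7='aba' goto d→8
  8='abad' goto a→9
  9='abada' goto ·  [P1 ends]
  10='daad' goto a→11
  11='daada' goto ·  [P2 ends]
  12='c' goto c→13
  13='cc' goto a→14 d→18  [P7 ends]
  14='cca' goto a→15
  15='ccaa' goto b→16
  16='ccaab' goto b→17
  17='ccaabb' goto ·  [P3 ends]
  18='ccd' goto ·  [P5 ends]
  19='abc' goto c→20
  20='abcc' goto c→21
  21='abccc' goto ·  [P6 ends]

Failure links (BFS by depth):
  fail(1) 'd': from fail(0)=0 chase 'd': 0 ⇒ 0;  out={4}∪out(0)={4}
  fail(5) 'a': from fail(0)=0 chase 'a': 0 ⇒ 0;  out=∅∪out(0)=∅
  fail(12) 'c': from fail(0)=0 chase 'c': 0 ⇒ 0;  out=∅∪out(0)=∅
  fail(2) 'da': from fail(1)=0 chase 'a': 0 ⇒ 5;  out=∅∪out(5)=∅
  fail(6) 'ab': from fail(5)=0 chase 'b': 0 ⇒ 0;  out=∅∪out(0)=∅
  fail(13) 'cc': from fail(12)=0 chase 'c': 0 ⇒ 12;  out={7}∪out(12)={7}
  fail(3) 'daa': from fail(2)=5 chase 'a': 5→0 ⇒ 5;  out=∅∪out(5)=∅
  fail(7) 'aba': from fail(6)=0 chase 'a': 0 ⇒ 5;  out=∅∪out(5)=∅
  fail(14) 'cca': from fail(13)=12 chase 'a': 12→0 ⇒ 5;  out=∅∪out(5)=∅
  fail(18) 'ccd': from fail(13)=12 chase 'd': 12→0 ⇒ 1;  out={5}∪out(1)={4,5}
  fail(19) 'abc': from fail(6)=0 chase 'c': 0 ⇒ 12;  out=∅∪out(12)=∅
  fail(4) 'daac': from fail(3)=5 chase 'c': 5→0 ⇒ 12;  out={0}∪out(12)={0}
  fail(8) 'abad': from fail(7)=5 chase 'd': 5→0 ⇒ 1;  out=∅∪out(1)={4}
  fail(10) 'daad': from fail(3)=5 chase 'd': 5→0 ⇒ 1;  out=∅∪out(1)={4}
  fail(15) 'ccaa': from fail(14)=5 chase 'a': 5→0 ⇒ 5;  out=∅∪out(5)=∅
  fail(20) 'abcc': from fail(19)=12 chase 'c': 12 ⇒ 13;  out=∅∪out(13)={7}
  fail(9) 'abada': from fail(8)=1 chase 'a': 1 ⇒ 2;  out={1}∪out(2)={1}
  fail(11) 'daada': from fail(10)=1 chase 'a': 1 ⇒ 2;  out={2}∪out(2)={2}
  fail(16) 'ccaab': from fail(15)=5 chase 'b': 5 ⇒ 6;  out=∅∪out(6)=∅
  fail(21) 'abccc': from fail(20)=13 chase 'c': 13→12 ⇒ 13;  out={6}∪out(13)={6,7}
  fail(17) 'ccaabb': from fail(16)=6 chase 'b': 6→0 ⇒ 0;  out={3}∪out(0)={3}

Scan:
pos 0 'd': at 1  ** P4@[0:0]
pos 1 'c': at 12 (fail-walked)
pos 2 'c': at 13  ** P7@[1:2]
pos 3 'd': at 18  ** P4@[3:3],P5@[1:3]
pos 4 'c': at 12 (fail-walked)
pos 5 'd': at 1 (fail-walked)  ** P4@[5:5]
pos 6 'a': at 2
pos 7 'b': at 6 (fail-walked)
pos 8 'c': at 19
pos 9 'd': at 1 (fail-walked)  ** P4@[9:9]
pos 10 'a': at 2
pos 11 'b': at 6 (fail-walked)
pos 12 'a': at 7
pos 13 'a': at 5 (fail-walked)
pos 14 'c': at 12 (fail-walked)
pos 15 'c': at 13  ** P7@[14:15]
pos 16 'a': at 14
pos 17 'a': at 15
pos 18 'b': at 16
pos 19 'b': at 17  ** P3@[14:19]
pos 20 'a': at 5 (fail-walked)
pos 21 'b': at 6
pos 22 'a': at 7
pos 23 'd': at 8  ** P4@[23:23]
pos 24 'a': at 9  ** P1@[20:24]
pos 25 'b': at 6 (fail-walked)
pos 26 'c': at 19
pos 27 'b': at 0 (fail-walked)
pos 28 'c': at 12
pos 29 'b': at 0 (fail-walked)
pos 30 'd': at 1  ** P4@[30:30]
pos 31 'a': at 2
pos 32 'a': at 3
pos 33 'd': at 10  ** P4@[33:33]
pos 34 'a': at 11  ** P2@[30:34]
pos 35 'c': at 12 (fail-walked)
pos 36 'c': at 13  ** P7@[35:36]
pos 37 'b': at 0 (fail-walked)
pos 38 'd': at 1  ** P4@[38:38]
pos 39 'd': at 1 (fail-walked)  ** P4@[39:39]
pos 40 'a': at 2
pos 41 'a': at 3
pos 42 'c': at 4  ** P0@[39:42]
pos 43 'c': at 13 (fail-walked)  ** P7@[42:43]
pos 44 'c': at 13 (fail-walked)  ** P7@[43:44]
pos 45 'd': at 18  ** P4@[45:45],P5@[43:45]
pos 46 'b': at 0 (fail-walked)
pos 47 'a': at 5
pos 48 'b': at 6
pos 49 'c': at 19
pos 50 'c': at 20  ** P7@[49:50]
pos 51 'c': at 21  ** P6@[47:51],P7@[50:51]
pos 52 'b': at 0 (fail-walked)
pos 53 'a': at 5
pos 54 'd': at 1 (fail-walked)  ** P4@[54:54]
pos 55 'a': at 2
pos 56 'a': at 3
pos 57 'd': at 10  ** P4@[57:57]
pos 58 'a': at 11  ** P2@[54:58]
pos 59 'd': at 1 (fail-walked)  ** P4@[59:59]
pos 60 'd': at 1 (fail-walked)  ** P4@[60:60]
pos 61 'd': at 1 (fail-walked)  ** P4@[61:61]
pos 62 'a': at 2
pos 63 'a': at 3
pos 64 'd': at 10  ** P4@[64:64]
pos 65 'a': at 11  ** P2@[61:65]
pos 66 'a': at 3 (fail-walked)
pos 67 'c': at 4  ** P0@[64:67]
pos 68 'c': at 13 (fail-walked)  ** P7@[67:68]
pos 69 'd': at 18  ** P4@[69:69],P5@[67:69]

Matches: [[0,4],[2,7],[3,4],[3,5],[5,4],[9,4],[15,7],[19,3],[23,4],[24,1],[30,4],[33,4],[34,2],[36,7],[38,4],[39,4],[42,0],[43,7],[44,7],[45,4],[45,5],[50,7],[51,6],[51,7],[54,4],[57,4],[58,2],[59,4],[60,4],[61,4],[64,4],[65,2],[67,0],[68,7],[69,4],[69,5]]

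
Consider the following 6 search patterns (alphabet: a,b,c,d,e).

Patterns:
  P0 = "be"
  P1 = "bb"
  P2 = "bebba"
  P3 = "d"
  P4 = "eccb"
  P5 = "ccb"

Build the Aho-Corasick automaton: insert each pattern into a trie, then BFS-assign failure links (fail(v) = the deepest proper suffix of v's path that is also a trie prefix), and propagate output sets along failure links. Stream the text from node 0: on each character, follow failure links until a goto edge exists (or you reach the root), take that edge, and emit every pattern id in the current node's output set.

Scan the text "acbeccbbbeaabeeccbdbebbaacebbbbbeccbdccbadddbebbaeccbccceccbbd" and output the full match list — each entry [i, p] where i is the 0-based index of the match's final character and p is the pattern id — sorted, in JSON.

Build automaton:
Trie nodes:
  n0 'ε': b→1 c→12 d→7 e→8
  n1 'b': b→3 e→2
  n2 'be': b→4  ←P0
  n3 'bb': ·  ←P1
  n4 'beb': b→5
  n5 'bebb': a→6
  n6 'bebba': ·  ←P2
  n7 'd': ·  ←P3
  n8 'e': c→9
  n9 'ec': c→10
  n10 'ecc': b→11
  n11 'eccb': ·  ←P4
  n12 'c': c→13
  n13 'cc': b→14
  n14 'ccb': ·  ←P5

Failure links (BFS by depth):
  fail(1) 'b': from fail(0)=0 chase 'b': 0 ⇒ 0;  out=∅∪out(0)=∅
  fail(7) 'd': from fail(0)=0 chase 'd': 0 ⇒ 0;  out={3}∪out(0)={3}
  fail(8) 'e': from fail(0)=0 chase 'e': 0 ⇒ 0;  out=∅∪out(0)=∅
  fail(12) 'c': from fail(0)=0 chase 'c': 0 ⇒ 0;  out=∅∪out(0)=∅
  fail(2) 'be': from fail(1)=0 chase 'e': 0 ⇒ 8;  out={0}∪out(8)={0}
  fail(3) 'bb': from fail(1)=0 chase 'b': 0 ⇒ 1;  out={1}∪out(1)={1}
  fail(9) 'ec': from fail(8)=0 chase 'c': 0 ⇒ 12;  out=∅∪out(12)=∅
  fail(13) 'cc': from fail(12)=0 chase 'c': 0 ⇒ 12;  out=∅∪out(12)=∅
  fail(4) 'beb': from fail(2)=8 chase 'b': 8→0 ⇒ 1;  out=∅∪out(1)=∅
  fail(10) 'ecc': from fail(9)=12 chase 'c': 12 ⇒ 13;  out=∅∪out(13)=∅
  fail(14) 'ccb': from fail(13)=12 chase 'b': 12→0 ⇒ 1;  out={5}∪out(1)={5}
  fail(5) 'bebb': from fail(4)=1 chase 'b': 1 ⇒ 3;  out=∅∪out(3)={1}
  fail(11) 'eccb': from fail(10)=13 chase 'b': 13 ⇒ 14;  out={4}∪out(14)={4,5}
  fail(6) 'bebba': from fail(5)=3 chase 'a': 3→1→0 ⇒ 0;  out={2}∪out(0)={2}

Scan:
[0] read 'a'  n0⇒n0
[1] read 'c'  n0⇒n12
[2] read 'b'  n12⇒n1 (via fail)
[3] read 'e'  n1⇒n2  → match P0@[2:3]
[4] read 'c'  n2⇒n9 (via fail)
[5] read 'c'  n9⇒n10
[6] read 'b'  n10⇒n11  → match P4@[3:6],P5@[4:6]
[7] read 'b'  n11⇒n3 (via fail)  → match P1@[6:7]
[8] read 'b'  n3⇒n3 (via fail)  → match P1@[7:8]
[9] read 'e'  n3⇒n2 (via fail)  → match P0@[8:9]
[10] read 'a'  n2⇒n0 (via fail)
[11] read 'a'  n0⇒n0
[12] read 'b'  n0⇒n1
[13] read 'e'  n1⇒n2  → match P0@[12:13]
[14] read 'e'  n2⇒n8 (via fail)
[15] read 'c'  n8⇒n9
[16] read 'c'  n9⇒n10
[17] read 'b'  n10⇒n11  → match P4@[14:17],P5@[15:17]
[18] read 'd'  n11⇒n7 (via fail)  → match P3@[18:18]
[19] read 'b'  n7⇒n1 (via fail)
[20] read 'e'  n1⇒n2  → match P0@[19:20]
[21] read 'b'  n2⇒n4
[22] read 'b'  n4⇒n5  → match P1@[21:22]
[23] read 'a'  n5⇒n6  → match P2@[19:23]
[24] read 'a'  n6⇒n0 (via fail)
[25] read 'c'  n0⇒n12
[26] read 'e'  n12⇒n8 (via fail)
[27] read 'b'  n8⇒n1 (via fail)
[28] read 'b'  n1⇒n3  → match P1@[27:28]
[29] read 'b'  n3⇒n3 (via fail)  → match P1@[28:29]
[30] read 'b'  n3⇒n3 (via fail)  → match P1@[29:30]
[31] read 'b'  n3⇒n3 (via fail)  → match P1@[30:31]
[32] read 'e'  n3⇒n2 (via fail)  → match P0@[31:32]
[33] read 'c'  n2⇒n9 (via fail)
[34] read 'c'  n9⇒n10
[35] read 'b'  n10⇒n11  → match P4@[32:35],P5@[33:35]
[36] read 'd'  n11⇒n7 (via fail)  → match P3@[36:36]
[37] read 'c'  n7⇒n12 (via fail)
[38] read 'c'  n12⇒n13
[39] read 'b'  n13⇒n14  → match P5@[37:39]
[40] read 'a'  n14⇒n0 (via fail)
[41] read 'd'  n0⇒n7  → match P3@[41:41]
[42] read 'd'  n7⇒n7 (via fail)  → match P3@[42:42]
[43] read 'd'  n7⇒n7 (via fail)  → match P3@[43:43]
[44] read 'b'  n7⇒n1 (via fail)
[45] read 'e'  n1⇒n2  → match P0@[44:45]
[46] read 'b'  n2⇒n4
[47] read 'b'  n4⇒n5  → match P1@[46:47]
[48] read 'a'  n5⇒n6  → match P2@[44:48]
[49] read 'e'  n6⇒n8 (via fail)
[50] read 'c'  n8⇒n9
[51] read 'c'  n9⇒n10
[52] read 'b'  n10⇒n11  → match P4@[49:52],P5@[50:52]
[53] read 'c'  n11⇒n12 (via fail)
[54] read 'c'  n12⇒n13
[55] read 'c'  n13⇒n13 (via fail)
[56] read 'e'  n13⇒n8 (via fail)
[57] read 'c'  n8⇒n9
[58] read 'c'  n9⇒n10
[59] read 'b'  n10⇒n11  → match P4@[56:59],P5@[57:59]
[60] read 'b'  n11⇒n3 (via fail)  → match P1@[59:60]
[61] read 'd'  n3⇒n7 (via fail)  → match P3@[61:61]

Result: [[3,0],[6,4],[6,5],[7,1],[8,1],[9,0],[13,0],[17,4],[17,5],[18,3],[20,0],[22,1],[23,2],[28,1],[29,1],[30,1],[31,1],[32,0],[35,4],[35,5],[36,3],[39,5],[41,3],[42,3],[43,3],[45,0],[47,1],[48,2],[52,4],[52,5],[59,4],[59,5],[60,1],[61,3]]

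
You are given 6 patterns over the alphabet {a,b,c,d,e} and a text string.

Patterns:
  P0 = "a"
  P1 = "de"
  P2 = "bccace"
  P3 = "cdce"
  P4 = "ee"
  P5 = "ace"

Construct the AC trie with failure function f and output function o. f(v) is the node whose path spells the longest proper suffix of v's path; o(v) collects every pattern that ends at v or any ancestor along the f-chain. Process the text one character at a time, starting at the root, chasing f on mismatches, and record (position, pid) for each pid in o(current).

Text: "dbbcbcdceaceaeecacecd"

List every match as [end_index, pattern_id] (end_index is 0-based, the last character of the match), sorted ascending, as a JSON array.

Build automaton:
Trie nodes:
  n0 'ε': a→1 b→4 c→10 d→2 e→14
  n1 'a': c→16  [P0 ends]
  n2 'd': e→3
  n3 'de': ·  [P1 ends]
  n4 'b': c→5
  n5 'bc': c→6
  n6 'bcc': a→7
  n7 'bcca': c→8
  n8 'bccac': e→9
  n9 'bccace': ·  [P2 ends]
  n10 'c': d→11
  n11 'cd': c→12
  n12 'cdc': e→13
  n13 'cdce': ·  [P3 ends]
  n14 'e': e→15
  n15 'ee': ·  [P4 ends]
  n16 'ac': e→17
  n17 'ace': ·  [P5 ends]

Failure links (BFS by depth):
  fail(1) 'a': from fail(0)=0 chase 'a': 0 ⇒ 0;  out={0}∪out(0)={0}
  fail(2) 'd': from fail(0)=0 chase 'd': 0 ⇒ 0;  out=∅∪out(0)=∅
  fail(4) 'b': from fail(0)=0 chase 'b': 0 ⇒ 0;  out=∅∪out(0)=∅
  fail(10) 'c': from fail(0)=0 chase 'c': 0 ⇒ 0;  out=∅∪out(0)=∅
  fail(14) 'e': from fail(0)=0 chase 'e': 0 ⇒ 0;  out=∅∪out(0)=∅
  fail(3) 'de': from fail(2)=0 chase 'e': 0 ⇒ 14;  out={1}∪out(14)={1}
  fail(5) 'bc': from fail(4)=0 chase 'c': 0 ⇒ 10;  out=∅∪out(10)=∅
  fail(11) 'cd': from fail(10)=0 chase 'd': 0 ⇒ 2;  out=∅∪out(2)=∅
  fail(15) 'ee': from fail(14)=0 chase 'e': 0 ⇒ 14;  out={4}∪out(14)={4}
  fail(16) 'ac': from fail(1)=0 chase 'c': 0 ⇒ 10;  out=∅∪out(10)=∅
  fail(6) 'bcc': from fail(5)=10 chase 'c': 10→0 ⇒ 10;  out=∅∪out(10)=∅
  fail(12) 'cdc': from fail(11)=2 chase 'c': 2→0 ⇒ 10;  out=∅∪out(10)=∅
  fail(17) 'ace': from fail(16)=10 chase 'e': 10→0 ⇒ 14;  out={5}∪out(14)={5}
  fail(7) 'bcca': from fail(6)=10 chase 'a': 10→0 ⇒ 1;  out=∅∪out(1)={0}
  fail(13) 'cdce': from fail(12)=10 chase 'e': 10→0 ⇒ 14;  out={3}∪out(14)={3}
  fail(8) 'bccac': from fail(7)=1 chase 'c': 1 ⇒ 16;  out=∅∪out(16)=∅
  fail(9) 'bccace': from fail(8)=16 chase 'e': 16 ⇒ 17;  out={2}∪out(17)={2,5}

Text stream:
pos 0 'd': at 2
pos 1 'b': at 4 (via fail)
pos 2 'b': at 4 (via fail)
pos 3 'c': at 5
pos 4 'b': at 4 (via fail)
pos 5 'c': at 5
pos 6 'd': at 11 (via fail)
pos 7 'c': at 12
pos 8 'e': at 13  ** P3@[5:8]
pos 9 'a': at 1 (via fail)  ** P0@[9:9]
pos 10 'c': at 16
pos 11 'e': at 17  ** P5@[9:11]
pos 12 'a': at 1 (via fail)  ** P0@[12:12]
pos 13 'e': at 14 (via fail)
pos 14 'e': at 15  ** P4@[13:14]
pos 15 'c': at 10 (via fail)
pos 16 'a': at 1 (via fail)  ** P0@[16:16]
pos 17 'c': at 16
pos 18 'e': at 17  ** P5@[16:18]
pos 19 'c': at 10 (via fail)
pos 20 'd': at 11

Matches: [[8,3],[9,0],[11,5],[12,0],[14,4],[16,0],[18,5]]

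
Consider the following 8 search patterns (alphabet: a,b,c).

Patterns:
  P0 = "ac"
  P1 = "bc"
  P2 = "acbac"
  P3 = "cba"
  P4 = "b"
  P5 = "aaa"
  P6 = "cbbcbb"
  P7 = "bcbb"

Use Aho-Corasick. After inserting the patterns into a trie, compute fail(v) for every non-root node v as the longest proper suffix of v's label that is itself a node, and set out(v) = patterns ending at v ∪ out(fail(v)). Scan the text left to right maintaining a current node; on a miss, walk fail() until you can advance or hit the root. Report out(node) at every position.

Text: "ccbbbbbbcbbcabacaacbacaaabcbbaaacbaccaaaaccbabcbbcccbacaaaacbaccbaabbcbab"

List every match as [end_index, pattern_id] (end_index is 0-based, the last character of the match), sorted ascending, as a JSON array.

Construct AC machine:
Trie (insert patterns):
  0='ε' goto a→1 b→3 c→8
  1='a' goto a→11 c→2
  2='ac' goto b→5  ←P0
  3='b' goto c→4  ←P4
  4='bc' goto b→17  ←P1
  5='acb' goto a→6
  6='acba' goto c→7
  7='acbac' goto ·  ←P2
  8='c' goto b→9
  9='cb' goto a→10 b→13
  10='cba' goto ·  ←P3
  11='aa' goto a→12
  12='aaa' goto ·  ←P5
  13='cbb' goto c→14
  14='cbbc' goto b→15
  15='cbbcb' goto b→16
  16='cbbcbb' goto ·  ←P6
  17='bcb' goto b→18
  18='bcbb' goto ·  ←P7

Failure links (BFS by depth):
  n1('a'): parent n0 fail=0; on 'a' 0 → fail=0;  out ∅∪∅=∅
  n3('b'): parent n0 fail=0; on 'b' 0 → fail=0;  out {4}∪∅={4}
  n8('c'): parent n0 fail=0; on 'c' 0 → fail=0;  out ∅∪∅=∅
  n2('ac'): parent n1 fail=0; on 'c' 0 → fail=8;  out {0}∪∅={0}
  n4('bc'): parent n3 fail=0; on 'c' 0 → fail=8;  out {1}∪∅={1}
  n9('cb'): parent n8 fail=0; on 'b' 0 → fail=3;  out ∅∪{4}={4}
  n11('aa'): parent n1 fail=0; on 'a' 0 → fail=1;  out ∅∪∅=∅
  n5('acb'): parent n2 fail=8; on 'b' 8 → fail=9;  out ∅∪{4}={4}
  n10('cba'): parent n9 fail=3; on 'a' 3→0 → fail=1;  out {3}∪∅={3}
  n12('aaa'): parent n11 fail=1; on 'a' 1 → fail=11;  out {5}∪∅={5}
  n13('cbb'): parent n9 fail=3; on 'b' 3→0 → fail=3;  out ∅∪{4}={4}
  n17('bcb'): parent n4 fail=8; on 'b' 8 → fail=9;  out ∅∪{4}={4}
  n6('acba'): parent n5 fail=9; on 'a' 9 → fail=10;  out ∅∪{3}={3}
  n14('cbbc'): parent n13 fail=3; on 'c' 3 → fail=4;  out ∅∪{1}={1}
  n18('bcbb'): parent n17 fail=9; on 'b' 9 → fail=13;  out {7}∪{4}={4,7}
  n7('acbac'): parent n6 fail=10; on 'c' 10→1 → fail=2;  out {2}∪{0}={0,2}
  n15('cbbcb'): parent n14 fail=4; on 'b' 4 → fail=17;  out ∅∪{4}={4}
  n16('cbbcbb'): parent n15 fail=17; on 'b' 17 → fail=18;  out {6}∪{4,7}={4,6,7}

Text stream:
pos 0 'c': at 8
pos 1 'c': at 8 (via fail)
pos 2 'b': at 9  ** P4@[2:2]
pos 3 'b': at 13  ** P4@[3:3]
pos 4 'b': at 3 (via fail)  ** P4@[4:4]
pos 5 'b': at 3 (via fail)  ** P4@[5:5]
pos 6 'b': at 3 (via fail)  ** P4@[6:6]
pos 7 'b': at 3 (via fail)  ** P4@[7:7]
pos 8 'c': at 4  ** P1@[7:8]
pos 9 'b': at 17  ** P4@[9:9]
pos 10 'b': at 18  ** P4@[10:10],P7@[7:10]
pos 11 'c': at 14 (via fail)  ** P1@[10:11]
pos 12 'a': at 1 (via fail)
pos 13 'b': at 3 (via fail)  ** P4@[13:13]
pos 14 'a': at 1 (via fail)
pos 15 'c': at 2  ** P0@[14:15]
pos 16 'a': at 1 (via fail)
pos 17 'a': at 11
pos 18 'c': at 2 (via fail)  ** P0@[17:18]
pos 19 'b': at 5  ** P4@[19:19]
pos 20 'a': at 6  ** P3@[18:20]
pos 21 'c': at 7  ** P0@[20:21],P2@[17:21]
pos 22 'a': at 1 (via fail)
pos 23 'a': at 11
pos 24 'a': at 12  ** P5@[22:24]
pos 25 'b': at 3 (via fail)  ** P4@[25:25]
pos 26 'c': at 4  ** P1@[25:26]
pos 27 'b': at 17  ** P4@[27:27]
pos 28 'b': at 18  ** P4@[28:28],P7@[25:28]
pos 29 'a': at 1 (via fail)
pos 30 'a': at 11
pos 31 'a': at 12  ** P5@[29:31]
pos 32 'c': at 2 (via fail)  ** P0@[31:32]
pos 33 'b': at 5  ** P4@[33:33]
pos 34 'a': at 6  ** P3@[32:34]
pos 35 'c': at 7  ** P0@[34:35],P2@[31:35]
pos 36 'c': at 8 (via fail)
pos 37 'a': at 1 (via fail)
pos 38 'a': at 11
pos 39 'a': at 12  ** P5@[37:39]
pos 40 'a': at 12 (via fail)  ** P5@[38:40]
pos 41 'c': at 2 (via fail)  ** P0@[40:41]
pos 42 'c': at 8 (via fail)
pos 43 'b': at 9  ** P4@[43:43]
pos 44 'a': at 10  ** P3@[42:44]
pos 45 'b': at 3 (via fail)  ** P4@[45:45]
pos 46 'c': at 4  ** P1@[45:46]
pos 47 'b': at 17  ** P4@[47:47]
pos 48 'b': at 18  ** P4@[48:48],P7@[45:48]
pos 49 'c': at 14 (via fail)  ** P1@[48:49]
pos 50 'c': at 8 (via fail)
pos 51 'c': at 8 (via fail)
pos 52 'b': at 9  ** P4@[52:52]
pos 53 'a': at 10  ** P3@[51:53]
pos 54 'c': at 2 (via fail)  ** P0@[53:54]
pos 55 'a': at 1 (via fail)
pos 56 'a': at 11
pos 57 'a': at 12  ** P5@[55:57]
pos 58 'a': at 12 (via fail)  ** P5@[56:58]
pos 59 'c': at 2 (via fail)  ** P0@[58:59]
pos 60 'b': at 5  ** P4@[60:60]
pos 61 'a': at 6  ** P3@[59:61]
pos 62 'c': at 7  ** P0@[61:62],P2@[58:62]
pos 63 'c': at 8 (via fail)
pos 64 'b': at 9  ** P4@[64:64]
pos 65 'a': at 10  ** P3@[63:65]
pos 66 'a': at 11 (via fail)
pos 67 'b': at 3 (via fail)  ** P4@[67:67]
pos 68 'b': at 3 (via fail)  ** P4@[68:68]
pos 69 'c': at 4  ** P1@[68:69]
pos 70 'b': at 17  ** P4@[70:70]
pos 71 'a': at 10 (via fail)  ** P3@[69:71]
pos 72 'b': at 3 (via fail)  ** P4@[72:72]

Result: [[2,4],[3,4],[4,4],[5,4],[6,4],[7,4],[8,1],[9,4],[10,4],[10,7],[11,1],[13,4],[15,0],[18,0],[19,4],[20,3],[21,0],[21,2],[24,5],[25,4],[26,1],[27,4],[28,4],[28,7],[31,5],[32,0],[33,4],[34,3],[35,0],[35,2],[39,5],[40,5],[41,0],[43,4],[44,3],[45,4],[46,1],[47,4],[48,4],[48,7],[49,1],[52,4],[53,3],[54,0],[57,5],[58,5],[59,0],[60,4],[61,3],[62,0],[62,2],[64,4],[65,3],[67,4],[68,4],[69,1],[70,4],[71,3],[72,4]]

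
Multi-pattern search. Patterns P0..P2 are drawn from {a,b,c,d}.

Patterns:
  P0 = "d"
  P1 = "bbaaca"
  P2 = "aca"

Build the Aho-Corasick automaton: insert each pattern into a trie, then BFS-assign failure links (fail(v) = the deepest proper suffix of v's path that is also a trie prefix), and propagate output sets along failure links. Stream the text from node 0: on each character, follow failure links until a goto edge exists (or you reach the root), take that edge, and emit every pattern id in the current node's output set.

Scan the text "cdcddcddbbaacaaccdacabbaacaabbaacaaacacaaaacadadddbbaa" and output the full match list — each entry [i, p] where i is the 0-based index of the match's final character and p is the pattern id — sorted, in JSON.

Build:
Trie (insert patterns):
  0='ε' goto a→8 b→2 d→1
  1='d' goto ·  [P0 ends]
  2='b' goto b→3
  3='bb' goto a→4
  4='bba' goto a→5
  5='bbaa' goto c→6
  6='bbaac' goto a→7
  7='bbaaca' goto ·  [P1 ends]
  8='a' goto c→9
  9='ac' goto a→10
  10='aca' goto ·  [P2 ends]

BFS fail/out derivation:
  n1('d'): parent n0 fail=0; on 'd' 0 → fail=0;  out {0}∪∅={0}
  n2('b'): parent n0 fail=0; on 'b' 0 → fail=0;  out ∅∪∅=∅
  n8('a'): parent n0 fail=0; on 'a' 0 → fail=0;  out ∅∪∅=∅
  n3('bb'): parent n2 fail=0; on 'b' 0 → fail=2;  out ∅∪∅=∅
  n9('ac'): parent n8 fail=0; on 'c' 0 → fail=0;  out ∅∪∅=∅
  n4('bba'): parent n3 fail=2; on 'a' 2→0 → fail=8;  out ∅∪∅=∅
  n10('aca'): parent n9 fail=0; on 'a' 0 → fail=8;  out {2}∪∅={2}
  n5('bbaa'): parent n4 fail=8; on 'a' 8→0 → fail=8;  out ∅∪∅=∅
  n6('bbaac'): parent n5 fail=8; on 'c' 8 → fail=9;  out ∅∪∅=∅
  n7('bbaaca'): parent n6 fail=9; on 'a' 9 → fail=10;  out {1}∪{2}={1,2}

Scan:
[0] read 'c'  n0⇒n0
[1] read 'd'  n0⇒n1  → match P0@[1:1]
[2] read 'c'  n1⇒n0 ·f
[3] read 'd'  n0⇒n1  → match P0@[3:3]
[4] read 'd'  n1⇒n1 ·f  → match P0@[4:4]
[5] read 'c'  n1⇒n0 ·f
[6] read 'd'  n0⇒n1  → match P0@[6:6]
[7] read 'd'  n1⇒n1 ·f  → match P0@[7:7]
[8] read 'b'  n1⇒n2 ·f
[9] read 'b'  n2⇒n3
[10] read 'a'  n3⇒n4
[11] read 'a'  n4⇒n5
[12] read 'c'  n5⇒n6
[13] read 'a'  n6⇒n7  → match P1@[8:13],P2@[11:13]
[14] read 'a'  n7⇒n8 ·f
[15] read 'c'  n8⇒n9
[16] read 'c'  n9⇒n0 ·f
[17] read 'd'  n0⇒n1  → match P0@[17:17]
[18] read 'a'  n1⇒n8 ·f
[19] read 'c'  n8⇒n9
[20] read 'a'  n9⇒n10  → match P2@[18:20]
[21] read 'b'  n10⇒n2 ·f
[22] read 'b'  n2⇒n3
[23] read 'a'  n3⇒n4
[24] read 'a'  n4⇒n5
[25] read 'c'  n5⇒n6
[26] read 'a'  n6⇒n7  → match P1@[21:26],P2@[24:26]
[27] read 'a'  n7⇒n8 ·f
[28] read 'b'  n8⇒n2 ·f
[29] read 'b'  n2⇒n3
[30] read 'a'  n3⇒n4
[31] read 'a'  n4⇒n5
[32] read 'c'  n5⇒n6
[33] read 'a'  n6⇒n7  → match P1@[28:33],P2@[31:33]
[34] read 'a'  n7⇒n8 ·f
[35] read 'a'  n8⇒n8 ·f
[36] read 'c'  n8⇒n9
[37] read 'a'  n9⇒n10  → match P2@[35:37]
[38] read 'c'  n10⇒n9 ·f
[39] read 'a'  n9⇒n10  → match P2@[37:39]
[40] read 'a'  n10⇒n8 ·f
[41] read 'a'  n8⇒n8 ·f
[42] read 'a'  n8⇒n8 ·f
[43] read 'c'  n8⇒n9
[44] read 'a'  n9⇒n10  → match P2@[42:44]
[45] read 'd'  n10⇒n1 ·f  → match P0@[45:45]
[46] read 'a'  n1⇒n8 ·f
[47] read 'd'  n8⇒n1 ·f  → match P0@[47:47]
[48] read 'd'  n1⇒n1 ·f  → match P0@[48:48]
[49] read 'd'  n1⇒n1 ·f  → match P0@[49:49]
[50] read 'b'  n1⇒n2 ·f
[51] read 'b'  n2⇒n3
[52] read 'a'  n3⇒n4
[53] read 'a'  n4⇒n5

Matches: [[1,0],[3,0],[4,0],[6,0],[7,0],[13,1],[13,2],[17,0],[20,2],[26,1],[26,2],[33,1],[33,2],[37,2],[39,2],[44,2],[45,0],[47,0],[48,0],[49,0]]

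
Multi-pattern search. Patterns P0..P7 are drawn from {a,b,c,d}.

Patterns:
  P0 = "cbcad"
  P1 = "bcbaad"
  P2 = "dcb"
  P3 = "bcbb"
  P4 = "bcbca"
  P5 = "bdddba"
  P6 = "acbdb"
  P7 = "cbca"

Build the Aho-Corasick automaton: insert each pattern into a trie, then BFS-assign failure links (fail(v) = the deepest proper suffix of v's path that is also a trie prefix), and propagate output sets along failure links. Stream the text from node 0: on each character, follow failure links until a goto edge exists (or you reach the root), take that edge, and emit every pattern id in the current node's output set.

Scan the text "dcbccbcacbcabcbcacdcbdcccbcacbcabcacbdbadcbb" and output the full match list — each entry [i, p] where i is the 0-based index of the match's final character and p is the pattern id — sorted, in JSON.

Construct AC machine:
Trie (insert patterns):
  0='ε' goto a→23 b→6 c→1 d→12
  1='c' goto b→2
  2='cb' goto c→3
  3='cbc' goto a→4
  4='cbca' goto d→5  [P7 ends]
  5='cbcad' goto ·  [P0 ends]
  6='b' goto c→7 d→18
  7='bc' goto b→8
  8='bcb' goto a→9 b→15 c→16
  9='bcba' goto a→10
  10='bcbaa' goto d→11
  11='bcbaad' goto ·  [P1 ends]
  12='d' goto c→13
  13='dc' goto b→14
  14='dcb' goto ·  [P2 ends]
  15='bcbb' goto ·  [P3 ends]
  16='bcbc' goto a→17
  17='bcbca' goto ·  [P4 ends]
  18='bd' goto d→19
  19='bdd' goto d→20
  20='bddd' goto b→21
  21='bdddb' goto a→22
  22='bdddba' goto ·  [P5 ends]
  23='a' goto c→24
  24='ac' goto b→25
  25='acb' goto d→26
  26='acbd' goto b→27
  27='acbdb' goto ·  [P6 ends]

Failure links (BFS by depth):
  n1('c'): parent n0 fail=0; on 'c' 0 → fail=0;  out ∅∪∅=∅
  n6('b'): parent n0 fail=0; on 'b' 0 → fail=0;  out ∅∪∅=∅
  n12('d'): parent n0 fail=0; on 'd' 0 → fail=0;  out ∅∪∅=∅
  n23('a'): parent n0 fail=0; on 'a' 0 → fail=0;  out ∅∪∅=∅
  n2('cb'): parent n1 fail=0; on 'b' 0 → fail=6;  out ∅∪∅=∅
  n7('bc'): parent n6 fail=0; on 'c' 0 → fail=1;  out ∅∪∅=∅
  n13('dc'): parent n12 fail=0; on 'c' 0 → fail=1;  out ∅∪∅=∅
  n18('bd'): parent n6 fail=0; on 'd' 0 → fail=12;  out ∅∪∅=∅
  n24('ac'): parent n23 fail=0; on 'c' 0 → fail=1;  out ∅∪∅=∅
  n3('cbc'): parent n2 fail=6; on 'c' 6 → fail=7;  out ∅∪∅=∅
  n8('bcb'): parent n7 fail=1; on 'b' 1 → fail=2;  out ∅∪∅=∅
  n14('dcb'): parent n13 fail=1; on 'b' 1 → fail=2;  out {2}∪∅={2}
  n19('bdd'): parent n18 fail=12; on 'd' 12→0 → fail=12;  out ∅∪∅=∅
  n25('acb'): parent n24 fail=1; on 'b' 1 → fail=2;  out ∅∪∅=∅
  n4('cbca'): parent n3 fail=7; on 'a' 7→1→0 → fail=23;  out {7}∪∅={7}
  n9('bcba'): parent n8 fail=2; on 'a' 2→6→0 → fail=23;  out ∅∪∅=∅
  n15('bcbb'): parent n8 fail=2; on 'b' 2→6→0 → fail=6;  out {3}∪∅={3}
  n16('bcbc'): parent n8 fail=2; on 'c' 2 → fail=3;  out ∅∪∅=∅
  n20('bddd'): parent n19 fail=12; on 'd' 12→0 → fail=12;  out ∅∪∅=∅
  n26('acbd'): parent n25 fail=2; on 'd' 2→6 → fail=18;  out ∅∪∅=∅
  n5('cbcad'): parent n4 fail=23; on 'd' 23→0 → fail=12;  out {0}∪∅={0}
  n10('bcbaa'): parent n9 fail=23; on 'a' 23→0 → fail=23;  out ∅∪∅=∅
  n17('bcbca'): parent n16 fail=3; on 'a' 3 → fail=4;  out {4}∪{7}={4,7}
  n21('bdddb'): parent n20 fail=12; on 'b' 12→0 → fail=6;  out ∅∪∅=∅
  n27('acbdb'): parent n26 fail=18; on 'b' 18→12→0 → fail=6;  out {6}∪∅={6}
  n11('bcbaad'): parent n10 fail=23; on 'd' 23→0 → fail=12;  out {1}∪∅={1}
  n22('bdddba'): parent n21 fail=6; on 'a' 6→0 → fail=23;  out {5}∪∅={5}

Text stream:
pos 0 'd': at 12
pos 1 'c': at 13
pos 2 'b': at 14  → match P2@[0:2]
pos 3 'c': at 3 (via fail)
pos 4 'c': at 1 (via fail)
pos 5 'b': at 2
pos 6 'c': at 3
pos 7 'a': at 4  → match P7@[4:7]
pos 8 'c': at 24 (via fail)
pos 9 'b': at 25
pos 10 'c': at 3 (via fail)
pos 11 'a': at 4  → match P7@[8:11]
pos 12 'b': at 6 (via fail)
pos 13 'c': at 7
pos 14 'b': at 8
pos 15 'c': at 16
pos 16 'a': at 17  → match P4@[12:16],P7@[13:16]
pos 17 'c': at 24 (via fail)
pos 18 'd': at 12 (via fail)
pos 19 'c': at 13
pos 20 'b': at 14  → match P2@[18:20]
pos 21 'd': at 18 (via fail)
pos 22 'c': at 13 (via fail)
pos 23 'c': at 1 (via fail)
pos 24 'c': at 1 (via fail)
pos 25 'b': at 2
pos 26 'c': at 3
pos 27 'a': at 4  → match P7@[24:27]
pos 28 'c': at 24 (via fail)
pos 29 'b': at 25
pos 30 'c': at 3 (via fail)
pos 31 'a': at 4  → match P7@[28:31]
pos 32 'b': at 6 (via fail)
pos 33 'c': at 7
pos 34 'a': at 23 (via fail)
pos 35 'c': at 24
pos 36 'b': at 25
pos 37 'd': at 26
pos 38 'b': at 27  → match P6@[34:38]
pos 39 'a': at 23 (via fail)
pos 40 'd': at 12 (via fail)
pos 41 'c': at 13
pos 42 'b': at 14  → match P2@[40:42]
pos 43 'b': at 6 (via fail)

Matches: [[2,2],[7,7],[11,7],[16,4],[16,7],[20,2],[27,7],[31,7],[38,6],[42,2]]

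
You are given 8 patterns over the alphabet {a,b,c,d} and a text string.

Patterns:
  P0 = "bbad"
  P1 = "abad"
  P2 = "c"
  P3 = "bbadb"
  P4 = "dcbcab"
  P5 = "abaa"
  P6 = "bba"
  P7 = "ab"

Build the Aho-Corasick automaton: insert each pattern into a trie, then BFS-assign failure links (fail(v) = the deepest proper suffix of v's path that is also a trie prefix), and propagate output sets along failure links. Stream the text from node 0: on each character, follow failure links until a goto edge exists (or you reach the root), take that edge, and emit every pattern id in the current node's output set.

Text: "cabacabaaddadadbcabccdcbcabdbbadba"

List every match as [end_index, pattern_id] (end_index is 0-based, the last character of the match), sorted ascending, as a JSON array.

Build automaton:
Trie nodes:
  n0 'ε': a→5 b→1 c→9 d→11
  n1 'b': b→2
  n2 'bb': a→3
  n3 'bba': d→4  [P6 ends]
  n4 'bbad': b→10  [P0 ends]
  n5 'a': b→6
  n6 'ab': a→7  [P7 ends]
  n7 'aba': a→17 d→8
  n8 'abad': ·  [P1 ends]
  n9 'c': ·  [P2 ends]
  n10 'bbadb': ·  [P3 ends]
  n11 'd': c→12
  n12 'dc': b→13
  n13 'dcb': c→14
  n14 'dcbc': a→15
  n15 'dcbca': b→16
  n16 'dcbcab': ·  [P4 ends]
  n17 'abaa': ·  [P5 ends]

Failure links (BFS by depth):
  n1('b'): parent n0 fail=0; on 'b' 0 → fail=0;  out ∅∪∅=∅
  n5('a'): parent n0 fail=0; on 'a' 0 → fail=0;  out ∅∪∅=∅
  n9('c'): parent n0 fail=0; on 'c' 0 → fail=0;  out {2}∪∅={2}
  n11('d'): parent n0 fail=0; on 'd' 0 → fail=0;  out ∅∪∅=∅
  n2('bb'): parent n1 fail=0; on 'b' 0 → fail=1;  out ∅∪∅=∅
  n6('ab'): parent n5 fail=0; on 'b' 0 → fail=1;  out {7}∪∅={7}
  n12('dc'): parent n11 fail=0; on 'c' 0 → fail=9;  out ∅∪{2}={2}
  n3('bba'): parent n2 fail=1; on 'a' 1→0 → fail=5;  out {6}∪∅={6}
  n7('aba'): parent n6 fail=1; on 'a' 1→0 → fail=5;  out ∅∪∅=∅
  n13('dcb'): parent n12 fail=9; on 'b' 9→0 → fail=1;  out ∅∪∅=∅
  n4('bbad'): parent n3 fail=5; on 'd' 5→0 → fail=11;  out {0}∪∅={0}
  n8('abad'): parent n7 fail=5; on 'd' 5→0 → fail=11;  out {1}∪∅={1}
  n14('dcbc'): parent n13 fail=1; on 'c' 1→0 → fail=9;  out ∅∪{2}={2}
  n17('abaa'): parent n7 fail=5; on 'a' 5→0 → fail=5;  out {5}∪∅={5}
  n10('bbadb'): parent n4 fail=11; on 'b' 11→0 → fail=1;  out {3}∪∅={3}
  n15('dcbca'): parent n14 fail=9; on 'a' 9→0 → fail=5;  out ∅∪∅=∅
  n16('dcbcab'): parent n15 fail=5; on 'b' 5 → fail=6;  out {4}∪{7}={4,7}

Text stream:
i=0 'c': node 0→9  ** P2@[0:0]
i=1 'a': node 9→5 (fail-walked)
i=2 'b': node 5→6  ** P7@[1:2]
i=3 'a': node 6→7
i=4 'c': node 7→9 (fail-walked)  ** P2@[4:4]
i=5 'a': node 9→5 (fail-walked)
i=6 'b': node 5→6  ** P7@[5:6]
i=7 'a': node 6→7
i=8 'a': node 7→17  ** P5@[5:8]
i=9 'd': node 17→11 (fail-walked)
i=10 'd': node 11→11 (fail-walked)
i=11 'a': node 11→5 (fail-walked)
i=12 'd': node 5→11 (fail-walked)
i=13 'a': node 11→5 (fail-walked)
i=14 'd': node 5→11 (fail-walked)
i=15 'b': node 11→1 (fail-walked)
i=16 'c': node 1→9 (fail-walked)  ** P2@[16:16]
i=17 'a': node 9→5 (fail-walked)
i=18 'b': node 5→6  ** P7@[17:18]
i=19 'c': node 6→9 (fail-walked)  ** P2@[19:19]
i=20 'c': node 9→9 (fail-walked)  ** P2@[20:20]
i=21 'd': node 9→11 (fail-walked)
i=22 'c': node 11→12  ** P2@[22:22]
i=23 'b': node 12→13
i=24 'c': node 13→14  ** P2@[24:24]
i=25 'a': node 14→15
i=26 'b': node 15→16  ** P4@[21:26],P7@[25:26]
i=27 'd': node 16→11 (fail-walked)
i=28 'b': node 11→1 (fail-walked)
i=29 'b': node 1→2
i=30 'a': node 2→3  ** P6@[28:30]
i=31 'd': node 3→4  ** P0@[28:31]
i=32 'b': node 4→10  ** P3@[28:32]
i=33 'a': node 10→5 (fail-walked)

Result: [[0,2],[2,7],[4,2],[6,7],[8,5],[16,2],[18,7],[19,2],[20,2],[22,2],[24,2],[26,4],[26,7],[30,6],[31,0],[32,3]]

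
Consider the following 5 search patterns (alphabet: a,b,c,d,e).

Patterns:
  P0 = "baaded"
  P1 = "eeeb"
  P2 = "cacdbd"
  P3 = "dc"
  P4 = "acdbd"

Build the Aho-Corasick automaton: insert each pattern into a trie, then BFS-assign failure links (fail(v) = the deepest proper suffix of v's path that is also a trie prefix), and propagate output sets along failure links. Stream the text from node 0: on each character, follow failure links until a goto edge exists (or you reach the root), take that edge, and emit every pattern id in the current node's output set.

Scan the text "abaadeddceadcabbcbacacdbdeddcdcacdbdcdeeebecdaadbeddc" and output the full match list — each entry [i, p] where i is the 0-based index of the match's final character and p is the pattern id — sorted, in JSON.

Build automaton:
Trie nodes:
  0='ε' goto a→19 b→1 c→11 d→17 e→7
  1='b' goto a→2
  2='ba' goto a→3
  3='baa' goto d→4
  4='baad' goto e→5
  5='baade' goto d→6
  6='baaded' goto ·  [P0 ends]
  7='e' goto e→8
  8='ee' goto e→9
  9='eee' goto b→10
  10='eeeb' goto ·  [P1 ends]
  11='c' goto a→12
  12='ca' goto c→13
  13='cac' goto d→14
  14='cacd' goto b→15
  15='cacdb' goto d→16
  16='cacdbd' goto ·  [P2 ends]
  17='d' goto c→18
  18='dc' goto ·  [P3 ends]
  19='a' goto c→20
  20='ac' goto d→21
  21='acd' goto b→22
  22='acdb' goto d→23
  23='acdbd' goto ·  [P4 ends]

Failure links (BFS by depth):
  fail(1) 'b': from fail(0)=0 chase 'b': 0 ⇒ 0;  out=∅∪out(0)=∅
  fail(7) 'e': from fail(0)=0 chase 'e': 0 ⇒ 0;  out=∅∪out(0)=∅
  fail(11) 'c': from fail(0)=0 chase 'c': 0 ⇒ 0;  out=∅∪out(0)=∅
  fail(17) 'd': from fail(0)=0 chase 'd': 0 ⇒ 0;  out=∅∪out(0)=∅
  fail(19) 'a': from fail(0)=0 chase 'a': 0 ⇒ 0;  out=∅∪out(0)=∅
  fail(2) 'ba': from fail(1)=0 chase 'a': 0 ⇒ 19;  out=∅∪out(19)=∅
  fail(8) 'ee': from fail(7)=0 chase 'e': 0 ⇒ 7;  out=∅∪out(7)=∅
  fail(12) 'ca': from fail(11)=0 chase 'a': 0 ⇒ 19;  out=∅∪out(19)=∅
  fail(18) 'dc': from fail(17)=0 chase 'c': 0 ⇒ 11;  out={3}∪out(11)={3}
  fail(20) 'ac': from fail(19)=0 chase 'c': 0 ⇒ 11;  out=∅∪out(11)=∅
  fail(3) 'baa': from fail(2)=19 chase 'a': 19→0 ⇒ 19;  out=∅∪out(19)=∅
  fail(9) 'eee': from fail(8)=7 chase 'e': 7 ⇒ 8;  out=∅∪out(8)=∅
  fail(13) 'cac': from fail(12)=19 chase 'c': 19 ⇒ 20;  out=∅∪out(20)=∅
  fail(21) 'acd': from fail(20)=11 chase 'd': 11→0 ⇒ 17;  out=∅∪out(17)=∅
  fail(4) 'baad': from fail(3)=19 chase 'd': 19→0 ⇒ 17;  out=∅∪out(17)=∅
  fail(10) 'eeeb': from fail(9)=8 chase 'b': 8→7→0 ⇒ 1;  out={1}∪out(1)={1}
  fail(14) 'cacd': from fail(13)=20 chase 'd': 20 ⇒ 21;  out=∅∪out(21)=∅
  fail(22) 'acdb': from fail(21)=17 chase 'b': 17→0 ⇒ 1;  out=∅∪out(1)=∅
  fail(5) 'baade': from fail(4)=17 chase 'e': 17→0 ⇒ 7;  out=∅∪out(7)=∅
  fail(15) 'cacdb': from fail(14)=21 chase 'b': 21 ⇒ 22;  out=∅∪out(22)=∅
  fail(23) 'acdbd': from fail(22)=1 chase 'd': 1→0 ⇒ 17;  out={4}∪out(17)={4}
  fail(6) 'baaded': from fail(5)=7 chase 'd': 7→0 ⇒ 17;  out={0}∪out(17)={0}
  fail(16) 'cacdbd': from fail(15)=22 chase 'd': 22 ⇒ 23;  out={2}∪out(23)={2,4}

Scan:
i=0 'a': node 0→19
i=1 'b': node 19→1 (via fail)
i=2 'a': node 1→2
i=3 'a': node 2→3
i=4 'd': node 3→4
i=5 'e': node 4→5
i=6 'd': node 5→6  emit P0@[1:6]
i=7 'd': node 6→17 (via fail)
i=8 'c': node 17→18  emit P3@[7:8]
i=9 'e': node 18→7 (via fail)
i=10 'a': node 7→19 (via fail)
i=11 'd': node 19→17 (via fail)
i=12 'c': node 17→18  emit P3@[11:12]
i=13 'a': node 18→12 (via fail)
i=14 'b': node 12→1 (via fail)
i=15 'b': node 1→1 (via fail)
i=16 'c': node 1→11 (via fail)
i=17 'b': node 11→1 (via fail)
i=18 'a': node 1→2
i=19 'c': node 2→20 (via fail)
i=20 'a': node 20→12 (via fail)
i=21 'c': node 12→13
i=22 'd': node 13→14
i=23 'b': node 14→15
i=24 'd': node 15→16  emit P2@[19:24],P4@[20:24]
i=25 'e': node 16→7 (via fail)
i=26 'd': node 7→17 (via fail)
i=27 'd': node 17→17 (via fail)
i=28 'c': node 17→18  emit P3@[27:28]
i=29 'd': node 18→17 (via fail)
i=30 'c': node 17→18  emit P3@[29:30]
i=31 'a': node 18→12 (via fail)
i=32 'c': node 12→13
i=33 'd': node 13→14
i=34 'b': node 14→15
i=35 'd': node 15→16  emit P2@[30:35],P4@[31:35]
i=36 'c': node 16→18 (via fail)  emit P3@[35:36]
i=37 'd': node 18→17 (via fail)
i=38 'e': node 17→7 (via fail)
i=39 'e': node 7→8
i=40 'e': node 8→9
i=41 'b': node 9→10  emit P1@[38:41]
i=42 'e': node 10→7 (via fail)
i=43 'c': node 7→11 (via fail)
i=44 'd': node 11→17 (via fail)
i=45 'a': node 17→19 (via fail)
i=46 'a': node 19→19 (via fail)
i=47 'd': node 19→17 (via fail)
i=48 'b': node 17→1 (via fail)
i=49 'e': node 1→7 (via fail)
i=50 'd': node 7→17 (via fail)
i=51 'd': node 17→17 (via fail)
i=52 'c': node 17→18  emit P3@[51:52]

Matches: [[6,0],[8,3],[12,3],[24,2],[24,4],[28,3],[30,3],[35,2],[35,4],[36,3],[41,1],[52,3]]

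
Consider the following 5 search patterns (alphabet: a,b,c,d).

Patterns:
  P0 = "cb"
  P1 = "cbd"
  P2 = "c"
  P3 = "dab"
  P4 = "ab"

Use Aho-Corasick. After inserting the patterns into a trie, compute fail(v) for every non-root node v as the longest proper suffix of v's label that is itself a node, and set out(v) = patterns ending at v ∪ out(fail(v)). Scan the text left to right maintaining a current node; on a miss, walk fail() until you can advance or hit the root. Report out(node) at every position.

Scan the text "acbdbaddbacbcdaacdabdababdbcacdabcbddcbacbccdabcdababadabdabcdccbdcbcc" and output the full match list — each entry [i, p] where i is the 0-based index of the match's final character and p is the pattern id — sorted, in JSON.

Build:
Trie (insert patterns):
  n0 'ε': a→7 c→1 d→4
  n1 'c': b→2  ←P2
  n2 'cb': d→3  ←P0
  n3 'cbd': ·  ←P1
  n4 'd': a→5
  n5 'da': b→6
  n6 'dab': ·  ←P3
  n7 'a': b→8
  n8 'ab': ·  ←P4

BFS fail/out derivation:
  n1('c'): parent n0 fail=0; on 'c' 0 → fail=0;  out {2}∪∅={2}
  n4('d'): parent n0 fail=0; on 'd' 0 → fail=0;  out ∅∪∅=∅
  n7('a'): parent n0 fail=0; on 'a' 0 → fail=0;  out ∅∪∅=∅
  n2('cb'): parent n1 fail=0; on 'b' 0 → fail=0;  out {0}∪∅={0}
  n5('da'): parent n4 fail=0; on 'a' 0 → fail=7;  out ∅∪∅=∅
  n8('ab'): parent n7 fail=0; on 'b' 0 → fail=0;  out {4}∪∅={4}
  n3('cbd'): parent n2 fail=0; on 'd' 0 → fail=4;  out {1}∪∅={1}
  n6('dab'): parent n5 fail=7; on 'b' 7 → fail=8;  out {3}∪{4}={3,4}

Run:
[0] read 'a'  n0⇒n7
[1] read 'c'  n7⇒n1 ·f  emit P2@[1:1]
[2] read 'b'  n1⇒n2  emit P0@[1:2]
[3] read 'd'  n2⇒n3  emit P1@[1:3]
[4] read 'b'  n3⇒n0 ·f
[5] read 'a'  n0⇒n7
[6] read 'd'  n7⇒n4 ·f
[7] read 'd'  n4⇒n4 ·f
[8] read 'b'  n4⇒n0 ·f
[9] read 'a'  n0⇒n7
[10] read 'c'  n7⇒n1 ·f  emit P2@[10:10]
[11] read 'b'  n1⇒n2  emit P0@[10:11]
[12] read 'c'  n2⇒n1 ·f  emit P2@[12:12]
[13] read 'd'  n1⇒n4 ·f
[14] read 'a'  n4⇒n5
[15] read 'a'  n5⇒n7 ·f
[16] read 'c'  n7⇒n1 ·f  emit P2@[16:16]
[17] read 'd'  n1⇒n4 ·f
[18] read 'a'  n4⇒n5
[19] read 'b'  n5⇒n6  emit P3@[17:19],P4@[18:19]
[20] read 'd'  n6⇒n4 ·f
[21] read 'a'  n4⇒n5
[22] read 'b'  n5⇒n6  emit P3@[20:22],P4@[21:22]
[23] read 'a'  n6⇒n7 ·f
[24] read 'b'  n7⇒n8  emit P4@[23:24]
[25] read 'd'  n8⇒n4 ·f
[26] read 'b'  n4⇒n0 ·f
[27] read 'c'  n0⇒n1  emit P2@[27:27]
[28] read 'a'  n1⇒n7 ·f
[29] read 'c'  n7⇒n1 ·f  emit P2@[29:29]
[30] read 'd'  n1⇒n4 ·f
[31] read 'a'  n4⇒n5
[32] read 'b'  n5⇒n6  emit P3@[30:32],P4@[31:32]
[33] read 'c'  n6⇒n1 ·f  emit P2@[33:33]
[34] read 'b'  n1⇒n2  emit P0@[33:34]
[35] read 'd'  n2⇒n3  emit P1@[33:35]
[36] read 'd'  n3⇒n4 ·f
[37] read 'c'  n4⇒n1 ·f  emit P2@[37:37]
[38] read 'b'  n1⇒n2  emit P0@[37:38]
[39] read 'a'  n2⇒n7 ·f
[40] read 'c'  n7⇒n1 ·f  emit P2@[40:40]
[41] read 'b'  n1⇒n2  emit P0@[40:41]
[42] read 'c'  n2⇒n1 ·f  emit P2@[42:42]
[43] read 'c'  n1⇒n1 ·f  emit P2@[43:43]
[44] read 'd'  n1⇒n4 ·f
[45] read 'a'  n4⇒n5
[46] read 'b'  n5⇒n6  emit P3@[44:46],P4@[45:46]
[47] read 'c'  n6⇒n1 ·f  emit P2@[47:47]
[48] read 'd'  n1⇒n4 ·f
[49] read 'a'  n4⇒n5
[50] read 'b'  n5⇒n6  emit P3@[48:50],P4@[49:50]
[51] read 'a'  n6⇒n7 ·f
[52] read 'b'  n7⇒n8  emit P4@[51:52]
[53] read 'a'  n8⇒n7 ·f
[54] read 'd'  n7⇒n4 ·f
[55] read 'a'  n4⇒n5
[56] read 'b'  n5⇒n6  emit P3@[54:56],P4@[55:56]
[57] read 'd'  n6⇒n4 ·f
[58] read 'a'  n4⇒n5
[59] read 'b'  n5⇒n6  emit P3@[57:59],P4@[58:59]
[60] read 'c'  n6⇒n1 ·f  emit P2@[60:60]
[61] read 'd'  n1⇒n4 ·f
[62] read 'c'  n4⇒n1 ·f  emit P2@[62:62]
[63] read 'c'  n1⇒n1 ·f  emit P2@[63:63]
[64] read 'b'  n1⇒n2  emit P0@[63:64]
[65] read 'd'  n2⇒n3  emit P1@[63:65]
[66] read 'c'  n3⇒n1 ·f  emit P2@[66:66]
[67] read 'b'  n1⇒n2  emit P0@[66:67]
[68] read 'c'  n2⇒n1 ·f  emit P2@[68:68]
[69] read 'c'  n1⇒n1 ·f  emit P2@[69:69]

All matches (sorted): [[1,2],[2,0],[3,1],[10,2],[11,0],[12,2],[16,2],[19,3],[19,4],[22,3],[22,4],[24,4],[27,2],[29,2],[32,3],[32,4],[33,2],[34,0],[35,1],[37,2],[38,0],[40,2],[41,0],[42,2],[43,2],[46,3],[46,4],[47,2],[50,3],[50,4],[52,4],[56,3],[56,4],[59,3],[59,4],[60,2],[62,2],[63,2],[64,0],[65,1],[66,2],[67,0],[68,2],[69,2]]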